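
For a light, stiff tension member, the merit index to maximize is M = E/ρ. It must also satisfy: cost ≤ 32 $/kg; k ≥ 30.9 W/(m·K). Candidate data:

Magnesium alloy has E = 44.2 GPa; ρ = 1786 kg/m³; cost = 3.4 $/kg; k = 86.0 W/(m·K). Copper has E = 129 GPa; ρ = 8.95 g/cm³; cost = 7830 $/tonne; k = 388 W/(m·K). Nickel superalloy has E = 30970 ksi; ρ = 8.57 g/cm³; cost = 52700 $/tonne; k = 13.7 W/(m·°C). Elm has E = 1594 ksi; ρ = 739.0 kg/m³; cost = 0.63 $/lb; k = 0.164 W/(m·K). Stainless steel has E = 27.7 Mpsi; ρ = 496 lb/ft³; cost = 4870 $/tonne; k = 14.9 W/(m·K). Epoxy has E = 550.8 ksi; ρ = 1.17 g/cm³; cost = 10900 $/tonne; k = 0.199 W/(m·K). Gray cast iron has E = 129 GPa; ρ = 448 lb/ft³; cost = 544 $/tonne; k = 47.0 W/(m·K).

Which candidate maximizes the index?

Screen on constraints: cost ≤ 32 $/kg; k ≥ 30.9 W/(m·K). Survivors: magnesium alloy, copper, gray cast iron.
Normalizing units and computing the index:
  magnesium alloy: E = 44.20 GPa, ρ = 1786 kg/m³
  copper: E = 129.0 GPa, ρ = 8950 kg/m³
  gray cast iron: E = 129.0 GPa, ρ = 7176 kg/m³
  magnesium alloy: M = 24.7 MN·m/kg
  gray cast iron: M = 18.0 MN·m/kg
  copper: M = 14.4 MN·m/kg
The maximum is for magnesium alloy.

magnesium alloy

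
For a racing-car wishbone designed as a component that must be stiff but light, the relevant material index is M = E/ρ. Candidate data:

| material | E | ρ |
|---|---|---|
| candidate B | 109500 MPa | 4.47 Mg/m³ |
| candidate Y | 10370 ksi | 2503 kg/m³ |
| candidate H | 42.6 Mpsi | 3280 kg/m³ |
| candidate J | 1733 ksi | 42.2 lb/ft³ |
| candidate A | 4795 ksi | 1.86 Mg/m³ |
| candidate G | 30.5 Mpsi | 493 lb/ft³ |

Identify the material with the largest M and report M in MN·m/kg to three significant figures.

candidate H, M = 89.5 MN·m/kg

Putting every candidate on a common basis:
  candidate B: E = 109.5 GPa, ρ = 4470 kg/m³
  candidate Y: E = 71.50 GPa, ρ = 2503 kg/m³
  candidate H: E = 293.7 GPa, ρ = 3280 kg/m³
  candidate J: E = 11.95 GPa, ρ = 676.0 kg/m³
  candidate A: E = 33.06 GPa, ρ = 1860 kg/m³
  candidate G: E = 210.3 GPa, ρ = 7897 kg/m³
  candidate H: M = 89.5 MN·m/kg
  candidate Y: M = 28.6 MN·m/kg
  candidate G: M = 26.6 MN·m/kg
  candidate B: M = 24.5 MN·m/kg
  candidate A: M = 17.8 MN·m/kg
  candidate J: M = 17.7 MN·m/kg
Candidate H has the largest M.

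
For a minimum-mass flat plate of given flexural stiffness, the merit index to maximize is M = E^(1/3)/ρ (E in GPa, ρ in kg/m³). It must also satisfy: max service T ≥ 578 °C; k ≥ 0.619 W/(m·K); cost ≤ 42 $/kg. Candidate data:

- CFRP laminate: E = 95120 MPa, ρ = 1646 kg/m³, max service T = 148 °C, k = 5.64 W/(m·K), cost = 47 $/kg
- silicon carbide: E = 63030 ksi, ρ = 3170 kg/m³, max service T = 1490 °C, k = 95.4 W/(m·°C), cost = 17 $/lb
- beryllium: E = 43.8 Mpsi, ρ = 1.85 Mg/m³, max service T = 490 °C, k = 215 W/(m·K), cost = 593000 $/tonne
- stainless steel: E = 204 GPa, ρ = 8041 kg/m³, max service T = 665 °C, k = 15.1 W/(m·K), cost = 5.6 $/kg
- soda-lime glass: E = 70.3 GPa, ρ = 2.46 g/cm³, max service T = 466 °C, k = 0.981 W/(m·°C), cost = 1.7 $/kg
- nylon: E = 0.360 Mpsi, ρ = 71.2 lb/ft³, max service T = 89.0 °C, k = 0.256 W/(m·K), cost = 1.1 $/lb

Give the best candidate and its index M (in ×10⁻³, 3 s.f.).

Screen on constraints: max service T ≥ 578 °C; k ≥ 0.619 W/(m·K); cost ≤ 42 $/kg. Survivors: silicon carbide, stainless steel.
After converting to SI:
  silicon carbide: E = 434.6 GPa, ρ = 3170 kg/m³
  stainless steel: E = 204.0 GPa, ρ = 8041 kg/m³
  silicon carbide: M = 2.39×10⁻³
  stainless steel: M = 0.732×10⁻³
Silicon carbide ranks first.

silicon carbide, M = 2.39×10⁻³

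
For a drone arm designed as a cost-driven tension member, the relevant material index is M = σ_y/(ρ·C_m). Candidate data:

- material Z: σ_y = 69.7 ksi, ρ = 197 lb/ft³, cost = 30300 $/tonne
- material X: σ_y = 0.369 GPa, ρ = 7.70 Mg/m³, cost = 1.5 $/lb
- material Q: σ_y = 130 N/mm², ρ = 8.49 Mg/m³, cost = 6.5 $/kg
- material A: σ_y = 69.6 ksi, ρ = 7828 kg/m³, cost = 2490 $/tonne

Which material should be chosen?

In SI units:
  material Z: σ_y = 480.6 MPa, ρ = 3156 kg/m³, cost = 30.30 $/kg
  material X: σ_y = 369.0 MPa, ρ = 7700 kg/m³, cost = 3.307 $/kg
  material Q: σ_y = 130.0 MPa, ρ = 8490 kg/m³, cost = 6.500 $/kg
  material A: σ_y = 479.9 MPa, ρ = 7828 kg/m³, cost = 2.490 $/kg
  material A: M = 24.6 kN·m per $
  material X: M = 14.5 kN·m per $
  material Z: M = 5.03 kN·m per $
  material Q: M = 2.36 kN·m per $
The maximum is for material A.

material A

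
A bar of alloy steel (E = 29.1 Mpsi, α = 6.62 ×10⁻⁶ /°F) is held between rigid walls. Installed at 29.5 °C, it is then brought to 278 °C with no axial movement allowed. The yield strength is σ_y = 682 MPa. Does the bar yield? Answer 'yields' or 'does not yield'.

does not yield

E = 29.1 Mpsi = 200.6 GPa.
α = 6.62×10⁻⁶/°F × 9/5 = 11.9×10⁻⁶/K.
ΔT = 248.5 K. Constrained thermal stress σ = E·α·ΔT = 200.6×10³ MPa × 11.9×10⁻⁶ × 248.5 = 594 MPa (compressive).
Compare to σ_y = 682 MPa: σ < σ_y, so it does not yield.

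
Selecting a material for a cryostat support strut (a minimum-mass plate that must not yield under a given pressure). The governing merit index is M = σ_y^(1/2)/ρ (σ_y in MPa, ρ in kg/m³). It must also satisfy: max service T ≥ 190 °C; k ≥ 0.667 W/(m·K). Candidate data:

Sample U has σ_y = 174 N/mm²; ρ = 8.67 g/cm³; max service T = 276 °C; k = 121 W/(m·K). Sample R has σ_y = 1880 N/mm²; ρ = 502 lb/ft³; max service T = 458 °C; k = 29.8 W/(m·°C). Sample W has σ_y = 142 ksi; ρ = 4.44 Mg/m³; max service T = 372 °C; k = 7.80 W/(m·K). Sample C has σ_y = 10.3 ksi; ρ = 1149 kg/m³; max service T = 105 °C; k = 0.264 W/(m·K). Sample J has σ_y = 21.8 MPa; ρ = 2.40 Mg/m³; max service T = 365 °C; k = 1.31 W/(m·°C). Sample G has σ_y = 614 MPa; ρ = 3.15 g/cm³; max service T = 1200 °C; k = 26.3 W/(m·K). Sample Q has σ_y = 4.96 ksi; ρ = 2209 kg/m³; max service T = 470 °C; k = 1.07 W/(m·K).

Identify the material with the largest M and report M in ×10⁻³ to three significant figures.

Screen on constraints: max service T ≥ 190 °C; k ≥ 0.667 W/(m·K). Survivors: sample U, sample R, sample W, sample J, sample G, sample Q.
Normalizing units and computing the index:
  sample U: σ_y = 174.0 MPa, ρ = 8670 kg/m³
  sample R: σ_y = 1880 MPa, ρ = 8041 kg/m³
  sample W: σ_y = 979.1 MPa, ρ = 4440 kg/m³
  sample J: σ_y = 21.80 MPa, ρ = 2400 kg/m³
  sample G: σ_y = 614.0 MPa, ρ = 3150 kg/m³
  sample Q: σ_y = 34.20 MPa, ρ = 2209 kg/m³
  sample G: M = 7.87×10⁻³
  sample W: M = 7.05×10⁻³
  sample R: M = 5.39×10⁻³
  sample Q: M = 2.65×10⁻³
  sample J: M = 1.95×10⁻³
  sample U: M = 1.52×10⁻³
The maximum is for sample G.

sample G, M = 7.87×10⁻³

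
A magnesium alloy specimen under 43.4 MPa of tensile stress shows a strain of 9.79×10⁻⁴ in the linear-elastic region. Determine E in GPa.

E = σ/ε = 43.4 MPa / 9.79×10⁻⁴ = 44330 MPa = 44.3 GPa.

44.3 GPa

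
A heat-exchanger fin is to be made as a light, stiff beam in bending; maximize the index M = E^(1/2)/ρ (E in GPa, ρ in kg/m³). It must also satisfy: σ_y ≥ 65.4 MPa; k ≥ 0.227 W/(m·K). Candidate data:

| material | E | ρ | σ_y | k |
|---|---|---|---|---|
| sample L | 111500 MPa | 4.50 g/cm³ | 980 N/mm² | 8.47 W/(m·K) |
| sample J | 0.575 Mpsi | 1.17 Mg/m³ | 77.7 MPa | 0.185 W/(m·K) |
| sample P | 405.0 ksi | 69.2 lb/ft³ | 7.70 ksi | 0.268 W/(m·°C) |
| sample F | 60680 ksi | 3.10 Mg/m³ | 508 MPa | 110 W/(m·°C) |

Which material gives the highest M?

sample F

Screen on constraints: σ_y ≥ 65.4 MPa; k ≥ 0.227 W/(m·K). Survivors: sample L, sample F.
Normalizing units and computing the index:
  sample L: E = 111.5 GPa, ρ = 4500 kg/m³
  sample F: E = 418.4 GPa, ρ = 3100 kg/m³
  sample F: M = 6.60×10⁻³
  sample L: M = 2.35×10⁻³
Sample F ranks first.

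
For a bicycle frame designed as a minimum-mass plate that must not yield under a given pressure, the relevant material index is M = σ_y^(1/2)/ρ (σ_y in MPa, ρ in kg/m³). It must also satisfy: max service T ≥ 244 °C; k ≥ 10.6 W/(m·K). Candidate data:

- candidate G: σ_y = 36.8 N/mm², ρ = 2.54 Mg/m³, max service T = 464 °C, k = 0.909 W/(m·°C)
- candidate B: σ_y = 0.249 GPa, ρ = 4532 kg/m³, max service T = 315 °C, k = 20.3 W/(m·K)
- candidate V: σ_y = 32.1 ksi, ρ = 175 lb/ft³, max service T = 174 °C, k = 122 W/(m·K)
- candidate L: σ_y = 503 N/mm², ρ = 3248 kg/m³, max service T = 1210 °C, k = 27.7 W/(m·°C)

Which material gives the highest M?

Screen on constraints: max service T ≥ 244 °C; k ≥ 10.6 W/(m·K). Survivors: candidate B, candidate L.
Normalizing units and computing the index:
  candidate B: σ_y = 249.0 MPa, ρ = 4532 kg/m³
  candidate L: σ_y = 503.0 MPa, ρ = 3248 kg/m³
  candidate L: M = 6.91×10⁻³
  candidate B: M = 3.48×10⁻³
Candidate L has the largest M.

candidate L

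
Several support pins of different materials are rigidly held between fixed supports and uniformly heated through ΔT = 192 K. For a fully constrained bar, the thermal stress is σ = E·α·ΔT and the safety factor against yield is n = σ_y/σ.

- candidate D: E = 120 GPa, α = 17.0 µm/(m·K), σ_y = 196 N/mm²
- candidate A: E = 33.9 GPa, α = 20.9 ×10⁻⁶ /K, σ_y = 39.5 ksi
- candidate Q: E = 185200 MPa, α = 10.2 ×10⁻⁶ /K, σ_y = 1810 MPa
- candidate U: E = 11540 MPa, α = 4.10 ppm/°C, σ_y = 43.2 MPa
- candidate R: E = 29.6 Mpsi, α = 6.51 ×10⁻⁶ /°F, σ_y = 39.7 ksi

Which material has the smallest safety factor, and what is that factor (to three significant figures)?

candidate D, n = 0.500

Converting E to GPa, α to ×10⁻⁶/K, σ_y to MPa, then σ and n for each:
  candidate D: E = 120.0, α = 17.0, σ_y = 196.0 → σ = 392 MPa, n = 0.500
  candidate A: E = 33.90, α = 20.9, σ_y = 272.3 → σ = 136 MPa, n = 2.00
  candidate Q: E = 185.2, α = 10.2, σ_y = 1810 → σ = 363 MPa, n = 4.99
  candidate U: E = 11.54, α = 4.10, σ_y = 43.20 → σ = 9.08 MPa, n = 4.76
  candidate R: E = 204.1, α = 11.7, σ_y = 273.7 → σ = 459 MPa, n = 0.596
Smallest n: candidate D with n = 0.500.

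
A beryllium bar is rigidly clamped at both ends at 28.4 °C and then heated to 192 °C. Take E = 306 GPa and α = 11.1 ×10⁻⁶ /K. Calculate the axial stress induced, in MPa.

556 MPa

ΔT = 163.6 K. Constrained thermal stress σ = E·α·ΔT = 306.0×10³ MPa × 11.1×10⁻⁶ × 163.6 = 556 MPa (compressive).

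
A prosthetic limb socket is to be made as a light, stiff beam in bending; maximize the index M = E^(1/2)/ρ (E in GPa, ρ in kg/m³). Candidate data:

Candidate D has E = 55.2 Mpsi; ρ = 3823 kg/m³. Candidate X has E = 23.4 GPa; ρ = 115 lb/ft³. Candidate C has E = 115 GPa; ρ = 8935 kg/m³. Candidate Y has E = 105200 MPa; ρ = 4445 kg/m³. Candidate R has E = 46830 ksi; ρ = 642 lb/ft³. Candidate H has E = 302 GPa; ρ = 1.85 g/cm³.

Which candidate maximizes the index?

candidate H

After converting to SI:
  candidate D: E = 380.6 GPa, ρ = 3823 kg/m³
  candidate X: E = 23.40 GPa, ρ = 1842 kg/m³
  candidate C: E = 115.0 GPa, ρ = 8935 kg/m³
  candidate Y: E = 105.2 GPa, ρ = 4445 kg/m³
  candidate R: E = 322.9 GPa, ρ = 10280 kg/m³
  candidate H: E = 302.0 GPa, ρ = 1850 kg/m³
  candidate H: M = 9.39×10⁻³
  candidate D: M = 5.10×10⁻³
  candidate X: M = 2.63×10⁻³
  candidate Y: M = 2.31×10⁻³
  candidate R: M = 1.75×10⁻³
  candidate C: M = 1.20×10⁻³
Candidate H ranks first.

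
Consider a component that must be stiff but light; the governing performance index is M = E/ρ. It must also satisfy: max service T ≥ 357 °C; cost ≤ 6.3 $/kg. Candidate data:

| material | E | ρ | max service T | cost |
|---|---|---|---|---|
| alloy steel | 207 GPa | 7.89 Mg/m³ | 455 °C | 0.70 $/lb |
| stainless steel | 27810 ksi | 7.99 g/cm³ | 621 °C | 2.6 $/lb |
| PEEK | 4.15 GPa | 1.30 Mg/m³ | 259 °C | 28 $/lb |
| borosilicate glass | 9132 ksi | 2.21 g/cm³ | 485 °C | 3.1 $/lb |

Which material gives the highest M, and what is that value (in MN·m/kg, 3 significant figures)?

alloy steel, M = 26.2 MN·m/kg

Screen on constraints: max service T ≥ 357 °C; cost ≤ 6.3 $/kg. Survivors: alloy steel, stainless steel.
Putting every candidate on a common basis:
  alloy steel: E = 207.0 GPa, ρ = 7890 kg/m³
  stainless steel: E = 191.7 GPa, ρ = 7990 kg/m³
  alloy steel: M = 26.2 MN·m/kg
  stainless steel: M = 24.0 MN·m/kg
Alloy steel has the largest M.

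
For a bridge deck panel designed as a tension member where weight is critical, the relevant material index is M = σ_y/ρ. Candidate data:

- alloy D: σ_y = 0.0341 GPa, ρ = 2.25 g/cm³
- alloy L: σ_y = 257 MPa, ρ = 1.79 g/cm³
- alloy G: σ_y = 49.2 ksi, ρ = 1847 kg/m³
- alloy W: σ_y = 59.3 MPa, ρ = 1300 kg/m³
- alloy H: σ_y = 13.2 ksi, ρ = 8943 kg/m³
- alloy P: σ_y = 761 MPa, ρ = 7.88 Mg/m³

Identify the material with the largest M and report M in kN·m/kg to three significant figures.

alloy G, M = 184 kN·m/kg

After converting to SI:
  alloy D: σ_y = 34.10 MPa, ρ = 2250 kg/m³
  alloy L: σ_y = 257.0 MPa, ρ = 1790 kg/m³
  alloy G: σ_y = 339.2 MPa, ρ = 1847 kg/m³
  alloy W: σ_y = 59.30 MPa, ρ = 1300 kg/m³
  alloy H: σ_y = 91.01 MPa, ρ = 8943 kg/m³
  alloy P: σ_y = 761.0 MPa, ρ = 7880 kg/m³
  alloy G: M = 184 kN·m/kg
  alloy L: M = 144 kN·m/kg
  alloy P: M = 96.6 kN·m/kg
  alloy W: M = 45.6 kN·m/kg
  alloy D: M = 15.2 kN·m/kg
  alloy H: M = 10.2 kN·m/kg
The maximum is for alloy G.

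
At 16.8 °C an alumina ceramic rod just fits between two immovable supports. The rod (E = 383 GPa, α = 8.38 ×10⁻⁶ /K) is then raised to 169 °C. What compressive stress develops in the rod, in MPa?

488 MPa

ΔT = 152.2 K. Constrained thermal stress σ = E·α·ΔT = 383.0×10³ MPa × 8.38×10⁻⁶ × 152.2 = 488 MPa (compressive).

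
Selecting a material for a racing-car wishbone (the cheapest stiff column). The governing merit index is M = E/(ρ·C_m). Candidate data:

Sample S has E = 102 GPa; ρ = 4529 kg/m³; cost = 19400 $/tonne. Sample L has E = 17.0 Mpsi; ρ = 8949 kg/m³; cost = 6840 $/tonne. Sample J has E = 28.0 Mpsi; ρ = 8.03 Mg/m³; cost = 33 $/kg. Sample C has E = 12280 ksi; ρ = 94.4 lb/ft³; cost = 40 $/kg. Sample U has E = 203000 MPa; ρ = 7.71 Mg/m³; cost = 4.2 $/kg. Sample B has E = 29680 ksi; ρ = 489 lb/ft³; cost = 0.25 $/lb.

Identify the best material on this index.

After converting to SI:
  sample S: E = 102.0 GPa, ρ = 4529 kg/m³, cost = 19.40 $/kg
  sample L: E = 117.2 GPa, ρ = 8949 kg/m³, cost = 6.840 $/kg
  sample J: E = 193.1 GPa, ρ = 8030 kg/m³, cost = 33.00 $/kg
  sample C: E = 84.67 GPa, ρ = 1512 kg/m³, cost = 40.00 $/kg
  sample U: E = 203.0 GPa, ρ = 7710 kg/m³, cost = 4.200 $/kg
  sample B: E = 204.6 GPa, ρ = 7833 kg/m³, cost = 0.5511 $/kg
  sample B: M = 47.4 MN·m per $
  sample U: M = 6.27 MN·m per $
  sample L: M = 1.91 MN·m per $
  sample C: M = 1.40 MN·m per $
  sample S: M = 1.16 MN·m per $
  sample J: M = 0.729 MN·m per $
Sample B ranks first.

sample B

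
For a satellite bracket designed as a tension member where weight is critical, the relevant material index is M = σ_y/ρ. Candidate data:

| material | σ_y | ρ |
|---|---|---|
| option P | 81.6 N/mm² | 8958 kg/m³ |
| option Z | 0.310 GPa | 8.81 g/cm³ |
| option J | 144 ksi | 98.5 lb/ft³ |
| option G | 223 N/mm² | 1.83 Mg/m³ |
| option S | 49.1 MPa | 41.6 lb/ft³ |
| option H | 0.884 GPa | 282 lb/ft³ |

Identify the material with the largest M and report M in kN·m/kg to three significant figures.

option J, M = 629 kN·m/kg

Normalizing units and computing the index:
  option P: σ_y = 81.60 MPa, ρ = 8958 kg/m³
  option Z: σ_y = 310.0 MPa, ρ = 8810 kg/m³
  option J: σ_y = 992.8 MPa, ρ = 1578 kg/m³
  option G: σ_y = 223.0 MPa, ρ = 1830 kg/m³
  option S: σ_y = 49.10 MPa, ρ = 666.4 kg/m³
  option H: σ_y = 884.0 MPa, ρ = 4517 kg/m³
  option J: M = 629 kN·m/kg
  option H: M = 196 kN·m/kg
  option G: M = 122 kN·m/kg
  option S: M = 73.7 kN·m/kg
  option Z: M = 35.2 kN·m/kg
  option P: M = 9.11 kN·m/kg
The maximum is for option J.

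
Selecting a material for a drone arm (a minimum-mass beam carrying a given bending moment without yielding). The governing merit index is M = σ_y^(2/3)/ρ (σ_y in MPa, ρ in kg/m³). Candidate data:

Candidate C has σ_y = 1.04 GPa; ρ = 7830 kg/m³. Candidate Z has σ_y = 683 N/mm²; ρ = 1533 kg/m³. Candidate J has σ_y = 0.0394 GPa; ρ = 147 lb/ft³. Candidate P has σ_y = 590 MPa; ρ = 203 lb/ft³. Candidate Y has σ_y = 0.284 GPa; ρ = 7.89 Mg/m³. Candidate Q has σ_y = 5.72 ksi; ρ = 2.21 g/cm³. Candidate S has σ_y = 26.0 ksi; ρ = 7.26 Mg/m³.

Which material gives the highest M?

candidate Z

Convert each candidate to consistent units, then evaluate M:
  candidate C: σ_y = 1040 MPa, ρ = 7830 kg/m³
  candidate Z: σ_y = 683.0 MPa, ρ = 1533 kg/m³
  candidate J: σ_y = 39.40 MPa, ρ = 2355 kg/m³
  candidate P: σ_y = 590.0 MPa, ρ = 3252 kg/m³
  candidate Y: σ_y = 284.0 MPa, ρ = 7890 kg/m³
  candidate Q: σ_y = 39.44 MPa, ρ = 2210 kg/m³
  candidate S: σ_y = 179.3 MPa, ρ = 7260 kg/m³
  candidate Z: M = 50.6×10⁻³
  candidate P: M = 21.6×10⁻³
  candidate C: M = 13.1×10⁻³
  candidate Y: M = 5.48×10⁻³
  candidate Q: M = 5.24×10⁻³
  candidate J: M = 4.92×10⁻³
  candidate S: M = 4.38×10⁻³
Highest index: candidate Z.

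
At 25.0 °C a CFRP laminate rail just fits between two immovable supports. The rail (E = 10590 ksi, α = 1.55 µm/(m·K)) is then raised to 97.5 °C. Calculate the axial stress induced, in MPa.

E = 10590 ksi = 73.02 GPa.
ΔT = 72.50 K. Constrained thermal stress σ = E·α·ΔT = 73.02×10³ MPa × 1.55×10⁻⁶ × 72.50 = 8.21 MPa (compressive).

8.21 MPa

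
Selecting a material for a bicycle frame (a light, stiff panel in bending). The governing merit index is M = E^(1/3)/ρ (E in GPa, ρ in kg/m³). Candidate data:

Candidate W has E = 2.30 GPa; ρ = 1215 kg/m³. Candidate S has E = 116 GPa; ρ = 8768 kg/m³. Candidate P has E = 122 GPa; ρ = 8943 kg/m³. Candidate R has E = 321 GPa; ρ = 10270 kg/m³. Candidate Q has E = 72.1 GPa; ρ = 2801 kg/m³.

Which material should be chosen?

Computing M directly (units already consistent):
  candidate Q: M = 1.49×10⁻³
  candidate W: M = 1.09×10⁻³
  candidate R: M = 0.667×10⁻³
  candidate S: M = 0.556×10⁻³
  candidate P: M = 0.555×10⁻³
Candidate Q has the largest M.

candidate Q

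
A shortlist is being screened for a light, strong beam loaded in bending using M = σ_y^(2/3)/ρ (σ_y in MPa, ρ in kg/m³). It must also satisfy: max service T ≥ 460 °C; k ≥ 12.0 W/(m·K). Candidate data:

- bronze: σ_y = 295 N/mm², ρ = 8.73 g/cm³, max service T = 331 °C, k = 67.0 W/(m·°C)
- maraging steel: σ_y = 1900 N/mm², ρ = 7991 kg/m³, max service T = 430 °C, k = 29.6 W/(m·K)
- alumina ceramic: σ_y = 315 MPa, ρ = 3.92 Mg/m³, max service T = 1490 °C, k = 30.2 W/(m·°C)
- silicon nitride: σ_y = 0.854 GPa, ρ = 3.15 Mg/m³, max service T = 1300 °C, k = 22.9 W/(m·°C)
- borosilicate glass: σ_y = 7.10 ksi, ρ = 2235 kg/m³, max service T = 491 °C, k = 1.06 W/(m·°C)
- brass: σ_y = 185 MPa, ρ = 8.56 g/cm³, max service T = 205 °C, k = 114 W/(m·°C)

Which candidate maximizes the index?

silicon nitride

Screen on constraints: max service T ≥ 460 °C; k ≥ 12.0 W/(m·K). Survivors: alumina ceramic, silicon nitride.
Putting every candidate on a common basis:
  alumina ceramic: σ_y = 315.0 MPa, ρ = 3920 kg/m³
  silicon nitride: σ_y = 854.0 MPa, ρ = 3150 kg/m³
  silicon nitride: M = 28.6×10⁻³
  alumina ceramic: M = 11.8×10⁻³
Silicon nitride ranks first.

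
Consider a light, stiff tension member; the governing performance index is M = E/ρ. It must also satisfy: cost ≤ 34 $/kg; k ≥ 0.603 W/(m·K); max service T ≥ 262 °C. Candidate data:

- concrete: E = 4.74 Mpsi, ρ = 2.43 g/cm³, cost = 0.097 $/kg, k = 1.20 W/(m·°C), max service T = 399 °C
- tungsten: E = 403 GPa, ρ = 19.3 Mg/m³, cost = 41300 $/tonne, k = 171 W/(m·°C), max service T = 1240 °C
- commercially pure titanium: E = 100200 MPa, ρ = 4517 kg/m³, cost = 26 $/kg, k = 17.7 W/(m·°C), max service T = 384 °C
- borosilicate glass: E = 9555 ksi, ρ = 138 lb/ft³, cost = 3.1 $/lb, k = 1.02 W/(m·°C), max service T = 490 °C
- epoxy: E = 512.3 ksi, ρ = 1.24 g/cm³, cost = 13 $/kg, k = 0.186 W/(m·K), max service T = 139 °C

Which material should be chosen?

borosilicate glass

Screen on constraints: cost ≤ 34 $/kg; k ≥ 0.603 W/(m·K); max service T ≥ 262 °C. Survivors: concrete, commercially pure titanium, borosilicate glass.
Normalizing units and computing the index:
  concrete: E = 32.68 GPa, ρ = 2430 kg/m³
  commercially pure titanium: E = 100.2 GPa, ρ = 4517 kg/m³
  borosilicate glass: E = 65.88 GPa, ρ = 2211 kg/m³
  borosilicate glass: M = 29.8 MN·m/kg
  commercially pure titanium: M = 22.2 MN·m/kg
  concrete: M = 13.4 MN·m/kg
The maximum is for borosilicate glass.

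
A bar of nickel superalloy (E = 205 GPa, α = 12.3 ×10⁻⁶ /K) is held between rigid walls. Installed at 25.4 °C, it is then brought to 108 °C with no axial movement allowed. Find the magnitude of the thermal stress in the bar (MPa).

208 MPa

ΔT = 82.60 K. Constrained thermal stress σ = E·α·ΔT = 205.0×10³ MPa × 12.3×10⁻⁶ × 82.60 = 208 MPa (compressive).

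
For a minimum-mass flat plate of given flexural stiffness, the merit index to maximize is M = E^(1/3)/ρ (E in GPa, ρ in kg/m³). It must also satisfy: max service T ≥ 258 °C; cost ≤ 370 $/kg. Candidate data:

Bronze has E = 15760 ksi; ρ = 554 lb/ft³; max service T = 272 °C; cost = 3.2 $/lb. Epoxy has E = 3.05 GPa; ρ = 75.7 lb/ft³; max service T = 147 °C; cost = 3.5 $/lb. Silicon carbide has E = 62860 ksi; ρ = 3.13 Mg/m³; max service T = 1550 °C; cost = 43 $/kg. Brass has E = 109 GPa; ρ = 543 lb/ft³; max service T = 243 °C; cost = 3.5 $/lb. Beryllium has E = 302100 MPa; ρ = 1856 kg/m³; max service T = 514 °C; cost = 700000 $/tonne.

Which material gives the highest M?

Screen on constraints: max service T ≥ 258 °C; cost ≤ 370 $/kg. Survivors: bronze, silicon carbide.
Convert each candidate to consistent units, then evaluate M:
  bronze: E = 108.7 GPa, ρ = 8874 kg/m³
  silicon carbide: E = 433.4 GPa, ρ = 3130 kg/m³
  silicon carbide: M = 2.42×10⁻³
  bronze: M = 0.538×10⁻³
The maximum is for silicon carbide.

silicon carbide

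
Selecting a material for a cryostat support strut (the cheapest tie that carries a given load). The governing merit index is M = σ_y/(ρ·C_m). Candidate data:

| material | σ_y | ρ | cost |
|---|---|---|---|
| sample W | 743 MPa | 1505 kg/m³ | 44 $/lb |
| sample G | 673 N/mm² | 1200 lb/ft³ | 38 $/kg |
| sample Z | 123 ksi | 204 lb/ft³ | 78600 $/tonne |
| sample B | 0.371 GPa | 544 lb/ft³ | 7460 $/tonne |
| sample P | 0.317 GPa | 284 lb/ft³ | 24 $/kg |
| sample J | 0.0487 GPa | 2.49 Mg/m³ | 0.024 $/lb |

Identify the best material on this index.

sample J

After converting to SI:
  sample W: σ_y = 743.0 MPa, ρ = 1505 kg/m³, cost = 97.00 $/kg
  sample G: σ_y = 673.0 MPa, ρ = 19220 kg/m³, cost = 38.00 $/kg
  sample Z: σ_y = 848.1 MPa, ρ = 3268 kg/m³, cost = 78.60 $/kg
  sample B: σ_y = 371.0 MPa, ρ = 8714 kg/m³, cost = 7.460 $/kg
  sample P: σ_y = 317.0 MPa, ρ = 4549 kg/m³, cost = 24.00 $/kg
  sample J: σ_y = 48.70 MPa, ρ = 2490 kg/m³, cost = 0.05291 $/kg
  sample J: M = 370 kN·m per $
  sample B: M = 5.71 kN·m per $
  sample W: M = 5.09 kN·m per $
  sample Z: M = 3.30 kN·m per $
  sample P: M = 2.90 kN·m per $
  sample G: M = 0.921 kN·m per $
The maximum is for sample J.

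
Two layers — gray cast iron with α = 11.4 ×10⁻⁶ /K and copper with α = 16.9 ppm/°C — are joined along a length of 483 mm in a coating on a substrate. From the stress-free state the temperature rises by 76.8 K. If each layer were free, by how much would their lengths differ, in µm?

Δα = |11.4 − 16.9|×10⁻⁶/K = 5.50×10⁻⁶/K.
ΔL_mismatch = Δα·L·ΔT = 5.50×10⁻⁶ × 483.0 mm × 76.8 K = 204 µm.

204 µm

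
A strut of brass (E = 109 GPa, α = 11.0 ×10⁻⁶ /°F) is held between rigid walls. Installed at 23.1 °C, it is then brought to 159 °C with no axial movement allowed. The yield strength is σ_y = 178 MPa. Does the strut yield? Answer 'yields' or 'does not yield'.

yields

α = 11.0×10⁻⁶/°F × 9/5 = 19.8×10⁻⁶/K.
ΔT = 135.9 K. Constrained thermal stress σ = E·α·ΔT = 109.0×10³ MPa × 19.8×10⁻⁶ × 135.9 = 293 MPa (compressive).
Compare to σ_y = 178 MPa: σ ≥ σ_y, so it yields.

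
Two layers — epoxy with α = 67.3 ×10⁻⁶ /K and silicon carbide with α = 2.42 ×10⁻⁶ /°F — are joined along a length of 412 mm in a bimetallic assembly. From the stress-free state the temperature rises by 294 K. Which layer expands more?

silicon carbide: α = 2.42×10⁻⁶/°F × 9/5 = 4.36×10⁻⁶/K.
α(epoxy) = 67.3×10⁻⁶/K vs α(silicon carbide) = 4.36×10⁻⁶/K.
Higher α expands more for the same ΔT: epoxy.

epoxy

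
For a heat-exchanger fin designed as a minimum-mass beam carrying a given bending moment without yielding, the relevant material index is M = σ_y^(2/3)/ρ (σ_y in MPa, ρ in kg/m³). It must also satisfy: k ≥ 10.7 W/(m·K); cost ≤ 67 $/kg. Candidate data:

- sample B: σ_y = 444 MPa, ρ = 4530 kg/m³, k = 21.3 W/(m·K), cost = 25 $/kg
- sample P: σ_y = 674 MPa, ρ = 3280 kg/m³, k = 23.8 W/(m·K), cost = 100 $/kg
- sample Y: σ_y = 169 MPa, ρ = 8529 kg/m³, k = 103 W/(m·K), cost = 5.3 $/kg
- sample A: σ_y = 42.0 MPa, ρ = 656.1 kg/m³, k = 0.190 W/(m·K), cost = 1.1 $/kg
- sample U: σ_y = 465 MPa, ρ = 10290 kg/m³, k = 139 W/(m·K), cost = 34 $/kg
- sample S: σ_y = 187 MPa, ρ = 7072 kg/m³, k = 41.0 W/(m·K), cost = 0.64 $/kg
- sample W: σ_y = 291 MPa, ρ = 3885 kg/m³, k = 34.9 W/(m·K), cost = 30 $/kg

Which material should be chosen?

sample B

Screen on constraints: k ≥ 10.7 W/(m·K); cost ≤ 67 $/kg. Survivors: sample B, sample Y, sample U, sample S, sample W.
Computing M directly (units already consistent):
  sample B: M = 12.8×10⁻³
  sample W: M = 11.3×10⁻³
  sample U: M = 5.83×10⁻³
  sample S: M = 4.62×10⁻³
  sample Y: M = 3.58×10⁻³
The maximum is for sample B.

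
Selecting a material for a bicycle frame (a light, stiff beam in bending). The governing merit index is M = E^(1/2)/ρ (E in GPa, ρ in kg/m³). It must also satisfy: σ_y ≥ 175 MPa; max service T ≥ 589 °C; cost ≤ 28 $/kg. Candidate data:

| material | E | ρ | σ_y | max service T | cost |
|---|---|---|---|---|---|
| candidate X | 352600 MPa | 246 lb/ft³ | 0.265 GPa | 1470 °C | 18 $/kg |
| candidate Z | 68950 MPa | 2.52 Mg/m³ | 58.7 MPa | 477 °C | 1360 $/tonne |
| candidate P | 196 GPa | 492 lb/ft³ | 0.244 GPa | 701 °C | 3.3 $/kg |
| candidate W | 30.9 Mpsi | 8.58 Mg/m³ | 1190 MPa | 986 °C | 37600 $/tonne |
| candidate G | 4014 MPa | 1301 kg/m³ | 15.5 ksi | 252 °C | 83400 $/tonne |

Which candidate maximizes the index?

candidate X

Screen on constraints: σ_y ≥ 175 MPa; max service T ≥ 589 °C; cost ≤ 28 $/kg. Survivors: candidate X, candidate P.
Convert each candidate to consistent units, then evaluate M:
  candidate X: E = 352.6 GPa, ρ = 3941 kg/m³
  candidate P: E = 196.0 GPa, ρ = 7881 kg/m³
  candidate X: M = 4.77×10⁻³
  candidate P: M = 1.78×10⁻³
Candidate X has the largest M.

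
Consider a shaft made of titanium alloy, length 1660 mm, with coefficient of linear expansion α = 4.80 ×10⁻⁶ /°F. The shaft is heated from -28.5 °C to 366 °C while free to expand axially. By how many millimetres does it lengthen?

5.66 mm

Convert α: 4.80×10⁻⁶/°F × (9/5) = 8.64×10⁻⁶/K.
ΔT = 366 − (-28.5) = 394.5 K.
ΔL = α·L₀·ΔT = 8.64×10⁻⁶ × 1660 mm × 394.5 K = 5.66 mm.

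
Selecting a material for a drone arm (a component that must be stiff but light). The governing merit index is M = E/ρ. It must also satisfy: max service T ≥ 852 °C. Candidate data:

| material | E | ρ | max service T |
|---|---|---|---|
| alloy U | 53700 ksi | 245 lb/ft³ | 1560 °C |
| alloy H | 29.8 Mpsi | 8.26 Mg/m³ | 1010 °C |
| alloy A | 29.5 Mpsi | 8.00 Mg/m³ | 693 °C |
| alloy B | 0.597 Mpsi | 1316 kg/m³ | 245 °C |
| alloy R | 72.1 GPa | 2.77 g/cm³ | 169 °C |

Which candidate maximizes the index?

Screen on constraints: max service T ≥ 852 °C. Survivors: alloy U, alloy H.
After converting to SI:
  alloy U: E = 370.2 GPa, ρ = 3925 kg/m³
  alloy H: E = 205.5 GPa, ρ = 8260 kg/m³
  alloy U: M = 94.3 MN·m/kg
  alloy H: M = 24.9 MN·m/kg
Highest index: alloy U.

alloy U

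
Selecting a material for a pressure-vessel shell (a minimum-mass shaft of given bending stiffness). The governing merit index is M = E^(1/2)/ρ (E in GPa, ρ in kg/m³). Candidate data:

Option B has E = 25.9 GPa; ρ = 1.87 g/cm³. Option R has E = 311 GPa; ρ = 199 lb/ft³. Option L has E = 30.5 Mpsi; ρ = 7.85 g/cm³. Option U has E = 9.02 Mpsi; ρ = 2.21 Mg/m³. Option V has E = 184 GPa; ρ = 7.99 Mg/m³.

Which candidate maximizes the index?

Convert each candidate to consistent units, then evaluate M:
  option B: E = 25.90 GPa, ρ = 1870 kg/m³
  option R: E = 311.0 GPa, ρ = 3188 kg/m³
  option L: E = 210.3 GPa, ρ = 7850 kg/m³
  option U: E = 62.19 GPa, ρ = 2210 kg/m³
  option V: E = 184.0 GPa, ρ = 7990 kg/m³
  option R: M = 5.53×10⁻³
  option U: M = 3.57×10⁻³
  option B: M = 2.72×10⁻³
  option L: M = 1.85×10⁻³
  option V: M = 1.70×10⁻³
The maximum is for option R.

option R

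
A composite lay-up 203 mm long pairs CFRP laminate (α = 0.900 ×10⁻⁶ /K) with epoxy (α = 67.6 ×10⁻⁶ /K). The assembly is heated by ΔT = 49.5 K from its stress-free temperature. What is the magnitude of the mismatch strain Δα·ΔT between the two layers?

Δα = |0.900 − 67.6|×10⁻⁶/K = 66.7×10⁻⁶/K.
Mismatch strain = Δα·ΔT = 66.7×10⁻⁶ × 49.5 = 3.30×10⁻³.

3.30×10⁻³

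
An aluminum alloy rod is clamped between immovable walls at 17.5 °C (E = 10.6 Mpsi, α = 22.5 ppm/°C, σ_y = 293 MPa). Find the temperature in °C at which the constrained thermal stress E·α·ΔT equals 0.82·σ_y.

164 °C

E = 10.6 Mpsi = 73.08 GPa.
E·α·ΔT = 240.3 MPa ⇒ ΔT = 240.3 / (73.08×10³ × 22.5×10⁻⁶) = 146.1 K.
T = 17.5 + 146.1 = 163.6 °C.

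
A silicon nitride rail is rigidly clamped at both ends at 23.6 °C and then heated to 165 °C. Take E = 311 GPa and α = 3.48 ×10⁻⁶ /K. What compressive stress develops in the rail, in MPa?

ΔT = 141.4 K. Constrained thermal stress σ = E·α·ΔT = 311.0×10³ MPa × 3.48×10⁻⁶ × 141.4 = 153 MPa (compressive).

153 MPa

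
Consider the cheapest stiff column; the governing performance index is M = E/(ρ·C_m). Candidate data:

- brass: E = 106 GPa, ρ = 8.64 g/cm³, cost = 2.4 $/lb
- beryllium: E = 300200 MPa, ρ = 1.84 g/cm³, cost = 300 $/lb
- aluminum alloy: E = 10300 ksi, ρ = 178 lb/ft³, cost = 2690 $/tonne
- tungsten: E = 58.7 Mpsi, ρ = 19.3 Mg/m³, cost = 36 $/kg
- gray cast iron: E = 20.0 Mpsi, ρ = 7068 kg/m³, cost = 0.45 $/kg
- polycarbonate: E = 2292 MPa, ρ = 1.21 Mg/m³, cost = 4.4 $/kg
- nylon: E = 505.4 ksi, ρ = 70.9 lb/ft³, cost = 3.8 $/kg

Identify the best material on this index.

gray cast iron

In SI units:
  brass: E = 106.0 GPa, ρ = 8640 kg/m³, cost = 5.291 $/kg
  beryllium: E = 300.2 GPa, ρ = 1840 kg/m³, cost = 661.4 $/kg
  aluminum alloy: E = 71.02 GPa, ρ = 2851 kg/m³, cost = 2.690 $/kg
  tungsten: E = 404.7 GPa, ρ = 19300 kg/m³, cost = 36.00 $/kg
  gray cast iron: E = 137.9 GPa, ρ = 7068 kg/m³, cost = 0.4500 $/kg
  polycarbonate: E = 2.292 GPa, ρ = 1210 kg/m³, cost = 4.400 $/kg
  nylon: E = 3.485 GPa, ρ = 1136 kg/m³, cost = 3.800 $/kg
  gray cast iron: M = 43.4 MN·m per $
  aluminum alloy: M = 9.26 MN·m per $
  brass: M = 2.32 MN·m per $
  nylon: M = 0.807 MN·m per $
  tungsten: M = 0.583 MN·m per $
  polycarbonate: M = 0.431 MN·m per $
  beryllium: M = 0.247 MN·m per $
Gray cast iron has the largest M.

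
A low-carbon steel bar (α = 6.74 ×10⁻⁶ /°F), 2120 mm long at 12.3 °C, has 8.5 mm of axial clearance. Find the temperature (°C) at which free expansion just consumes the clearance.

343 °C

α = 6.74×10⁻⁶/°F × 9/5 = 12.1×10⁻⁶/K.
α·L₀·ΔT = 8.5 mm ⇒ ΔT = 8.5 / (12.1×10⁻⁶ × 2120.0) = 330.5 K.
T = 12.3 + 330.5 = 342.8 °C.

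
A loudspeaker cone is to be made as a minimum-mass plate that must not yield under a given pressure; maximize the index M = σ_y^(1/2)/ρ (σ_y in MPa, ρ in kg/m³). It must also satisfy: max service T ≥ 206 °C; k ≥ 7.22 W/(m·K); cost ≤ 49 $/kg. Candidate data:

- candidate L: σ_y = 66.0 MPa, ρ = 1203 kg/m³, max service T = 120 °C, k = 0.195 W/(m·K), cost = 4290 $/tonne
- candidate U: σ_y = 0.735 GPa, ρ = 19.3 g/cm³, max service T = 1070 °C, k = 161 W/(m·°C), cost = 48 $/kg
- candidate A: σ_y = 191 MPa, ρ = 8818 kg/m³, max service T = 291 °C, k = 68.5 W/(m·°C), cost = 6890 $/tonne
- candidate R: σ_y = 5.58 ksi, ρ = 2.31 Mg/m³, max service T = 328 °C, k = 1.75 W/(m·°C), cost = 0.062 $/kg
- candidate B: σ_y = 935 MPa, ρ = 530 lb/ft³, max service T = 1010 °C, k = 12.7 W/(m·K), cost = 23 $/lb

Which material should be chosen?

Screen on constraints: max service T ≥ 206 °C; k ≥ 7.22 W/(m·K); cost ≤ 49 $/kg. Survivors: candidate U, candidate A.
After converting to SI:
  candidate U: σ_y = 735.0 MPa, ρ = 19300 kg/m³
  candidate A: σ_y = 191.0 MPa, ρ = 8818 kg/m³
  candidate A: M = 1.57×10⁻³
  candidate U: M = 1.40×10⁻³
Highest index: candidate A.

candidate A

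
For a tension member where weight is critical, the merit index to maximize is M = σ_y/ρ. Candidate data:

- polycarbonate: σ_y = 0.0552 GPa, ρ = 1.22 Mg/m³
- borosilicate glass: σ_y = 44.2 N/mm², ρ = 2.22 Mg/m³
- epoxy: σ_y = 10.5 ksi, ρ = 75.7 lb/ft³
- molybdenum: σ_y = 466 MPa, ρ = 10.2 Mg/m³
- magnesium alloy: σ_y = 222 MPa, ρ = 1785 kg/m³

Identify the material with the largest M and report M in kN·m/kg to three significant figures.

In SI units:
  polycarbonate: σ_y = 55.20 MPa, ρ = 1220 kg/m³
  borosilicate glass: σ_y = 44.20 MPa, ρ = 2220 kg/m³
  epoxy: σ_y = 72.39 MPa, ρ = 1213 kg/m³
  molybdenum: σ_y = 466.0 MPa, ρ = 10200 kg/m³
  magnesium alloy: σ_y = 222.0 MPa, ρ = 1785 kg/m³
  magnesium alloy: M = 124 kN·m/kg
  epoxy: M = 59.7 kN·m/kg
  molybdenum: M = 45.7 kN·m/kg
  polycarbonate: M = 45.2 kN·m/kg
  borosilicate glass: M = 19.9 kN·m/kg
The maximum is for magnesium alloy.

magnesium alloy, M = 124 kN·m/kg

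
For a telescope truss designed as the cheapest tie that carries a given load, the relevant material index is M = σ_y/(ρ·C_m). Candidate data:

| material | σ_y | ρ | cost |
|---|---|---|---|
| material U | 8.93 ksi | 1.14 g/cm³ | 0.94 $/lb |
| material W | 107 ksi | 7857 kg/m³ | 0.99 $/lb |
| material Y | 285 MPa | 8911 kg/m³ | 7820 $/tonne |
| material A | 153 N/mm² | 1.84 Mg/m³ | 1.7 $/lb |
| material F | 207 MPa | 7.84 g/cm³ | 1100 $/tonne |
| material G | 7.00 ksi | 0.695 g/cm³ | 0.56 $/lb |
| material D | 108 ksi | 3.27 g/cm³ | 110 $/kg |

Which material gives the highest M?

After converting to SI:
  material U: σ_y = 61.57 MPa, ρ = 1140 kg/m³, cost = 2.072 $/kg
  material W: σ_y = 737.7 MPa, ρ = 7857 kg/m³, cost = 2.183 $/kg
  material Y: σ_y = 285.0 MPa, ρ = 8911 kg/m³, cost = 7.820 $/kg
  material A: σ_y = 153.0 MPa, ρ = 1840 kg/m³, cost = 3.748 $/kg
  material F: σ_y = 207.0 MPa, ρ = 7840 kg/m³, cost = 1.100 $/kg
  material G: σ_y = 48.26 MPa, ρ = 695.0 kg/m³, cost = 1.235 $/kg
  material D: σ_y = 744.6 MPa, ρ = 3270 kg/m³, cost = 110.0 $/kg
  material G: M = 56.2 kN·m per $
  material W: M = 43.0 kN·m per $
  material U: M = 26.1 kN·m per $
  material F: M = 24.0 kN·m per $
  material A: M = 22.2 kN·m per $
  material Y: M = 4.09 kN·m per $
  material D: M = 2.07 kN·m per $
The maximum is for material G.

material G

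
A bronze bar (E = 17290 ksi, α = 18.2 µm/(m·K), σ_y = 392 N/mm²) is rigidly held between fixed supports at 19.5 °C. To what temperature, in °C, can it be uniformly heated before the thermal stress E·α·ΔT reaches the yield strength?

E = 17290 ksi = 119.2 GPa.
σ_y = 392 N/mm² = 392.0 MPa.
E·α·ΔT = 392.0 MPa ⇒ ΔT = 392.0 / (119.2×10³ × 18.2×10⁻⁶) = 180.7 K.
T = 19.5 + 180.7 = 200.2 °C.

200 °C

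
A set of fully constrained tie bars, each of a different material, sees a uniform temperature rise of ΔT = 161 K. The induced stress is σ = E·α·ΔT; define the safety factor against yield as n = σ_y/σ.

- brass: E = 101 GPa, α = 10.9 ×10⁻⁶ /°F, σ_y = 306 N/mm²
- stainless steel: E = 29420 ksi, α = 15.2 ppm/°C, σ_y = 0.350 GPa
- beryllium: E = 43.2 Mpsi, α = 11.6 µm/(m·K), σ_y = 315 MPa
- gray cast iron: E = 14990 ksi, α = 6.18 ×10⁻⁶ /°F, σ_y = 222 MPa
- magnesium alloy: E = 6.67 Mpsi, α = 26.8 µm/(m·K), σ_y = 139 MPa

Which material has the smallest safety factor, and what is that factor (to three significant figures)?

beryllium, n = 0.566

With everything in SI (GPa, ×10⁻⁶/K, MPa):
  brass: E = 101.0, α = 19.6, σ_y = 306.0 → σ = 319 MPa, n = 0.959
  stainless steel: E = 202.8, α = 15.2, σ_y = 350.0 → σ = 496 MPa, n = 0.705
  beryllium: E = 297.9, α = 11.6, σ_y = 315.0 → σ = 556 MPa, n = 0.566
  gray cast iron: E = 103.4, α = 11.1, σ_y = 222.0 → σ = 185 MPa, n = 1.20
  magnesium alloy: E = 45.99, α = 26.8, σ_y = 139.0 → σ = 198 MPa, n = 0.701
Beryllium has the lowest safety factor, n = 0.566.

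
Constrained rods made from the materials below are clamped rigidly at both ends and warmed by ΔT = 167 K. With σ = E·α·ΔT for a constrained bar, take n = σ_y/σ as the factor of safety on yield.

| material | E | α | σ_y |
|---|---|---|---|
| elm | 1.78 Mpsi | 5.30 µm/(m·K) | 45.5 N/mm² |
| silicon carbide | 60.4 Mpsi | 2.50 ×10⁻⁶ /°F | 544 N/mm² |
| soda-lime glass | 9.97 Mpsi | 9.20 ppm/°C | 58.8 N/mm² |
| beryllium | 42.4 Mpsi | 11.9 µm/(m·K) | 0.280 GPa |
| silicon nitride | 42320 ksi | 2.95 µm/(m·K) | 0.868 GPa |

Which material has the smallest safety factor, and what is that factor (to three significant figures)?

Per material, after unit conversion:
  elm: E = 12.27, α = 5.30, σ_y = 45.50 → σ = 10.9 MPa, n = 4.19
  silicon carbide: E = 416.4, α = 4.50, σ_y = 544.0 → σ = 313 MPa, n = 1.74
  soda-lime glass: E = 68.74, α = 9.20, σ_y = 58.80 → σ = 106 MPa, n = 0.557
  beryllium: E = 292.3, α = 11.9, σ_y = 280.0 → σ = 581 MPa, n = 0.482
  silicon nitride: E = 291.8, α = 2.95, σ_y = 868.0 → σ = 144 MPa, n = 6.04
Beryllium has the lowest safety factor, n = 0.482.

beryllium, n = 0.482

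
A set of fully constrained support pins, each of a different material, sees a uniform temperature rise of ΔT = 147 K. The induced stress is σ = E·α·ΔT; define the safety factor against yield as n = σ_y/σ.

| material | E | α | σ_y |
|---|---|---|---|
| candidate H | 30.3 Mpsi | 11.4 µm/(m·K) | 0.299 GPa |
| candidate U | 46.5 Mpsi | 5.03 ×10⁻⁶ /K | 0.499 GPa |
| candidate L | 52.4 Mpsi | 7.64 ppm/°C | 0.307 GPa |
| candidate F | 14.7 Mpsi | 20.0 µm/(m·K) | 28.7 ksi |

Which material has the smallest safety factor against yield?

Converting E to GPa, α to ×10⁻⁶/K, σ_y to MPa, then σ and n for each:
  candidate H: E = 208.9, α = 11.4, σ_y = 299.0 → σ = 350 MPa, n = 0.854
  candidate U: E = 320.6, α = 5.03, σ_y = 499.0 → σ = 237 MPa, n = 2.10
  candidate L: E = 361.3, α = 7.64, σ_y = 307.0 → σ = 406 MPa, n = 0.757
  candidate F: E = 101.4, α = 20.0, σ_y = 197.9 → σ = 298 MPa, n = 0.664
The minimum is candidate F at n = 0.664.

candidate F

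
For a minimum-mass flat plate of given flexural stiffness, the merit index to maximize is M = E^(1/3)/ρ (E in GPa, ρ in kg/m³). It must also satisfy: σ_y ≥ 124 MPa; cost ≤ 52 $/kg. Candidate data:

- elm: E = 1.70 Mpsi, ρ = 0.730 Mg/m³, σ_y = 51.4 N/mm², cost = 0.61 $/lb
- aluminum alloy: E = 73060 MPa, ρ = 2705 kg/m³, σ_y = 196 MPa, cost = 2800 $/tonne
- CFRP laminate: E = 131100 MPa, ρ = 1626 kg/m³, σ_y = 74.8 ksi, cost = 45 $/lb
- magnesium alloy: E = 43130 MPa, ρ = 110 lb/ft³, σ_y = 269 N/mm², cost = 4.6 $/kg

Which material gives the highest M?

Screen on constraints: σ_y ≥ 124 MPa; cost ≤ 52 $/kg. Survivors: aluminum alloy, magnesium alloy.
Normalizing units and computing the index:
  aluminum alloy: E = 73.06 GPa, ρ = 2705 kg/m³
  magnesium alloy: E = 43.13 GPa, ρ = 1762 kg/m³
  magnesium alloy: M = 1.99×10⁻³
  aluminum alloy: M = 1.55×10⁻³
The maximum is for magnesium alloy.

magnesium alloy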